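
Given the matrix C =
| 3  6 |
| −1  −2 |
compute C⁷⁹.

[[3, 6], [−1, −2]]

C² = C (a projection; rank 1, trace 1), so C⁷⁹ = C.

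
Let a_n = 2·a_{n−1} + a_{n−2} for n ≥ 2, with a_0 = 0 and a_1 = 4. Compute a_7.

676

With companion matrix M = [[2, 1], [1, 0]], [a_n, a_{n−1}]ᵀ = M·[a_{n−1}, a_{n−2}]ᵀ, so [a_7, a_6]ᵀ = M^6·[a_1, a_0]ᵀ.
M^6 = [[169, 70], [70, 29]], giving [a_7, a_6]ᵀ = [[676], [280]].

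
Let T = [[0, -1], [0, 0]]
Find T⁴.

T is strictly triangular, hence nilpotent: T² = 0, so T⁴ = 0.

[[0, 0], [0, 0]]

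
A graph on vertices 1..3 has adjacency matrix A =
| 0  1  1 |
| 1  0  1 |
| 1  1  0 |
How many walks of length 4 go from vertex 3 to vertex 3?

The number of length-4 walks from vertex 3 to vertex 3 is entry (3,3) of A⁴, where A is the adjacency matrix.
A² = [[2, 1, 1], [1, 2, 1], [1, 1, 2]]
A³ = [[2, 3, 3], [3, 2, 3], [3, 3, 2]]
A⁴ = [[6, 5, 5], [5, 6, 5], [5, 5, 6]]

6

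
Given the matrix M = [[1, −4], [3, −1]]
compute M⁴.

M² = [[−11, 0], [0, −11]]
M³ = [[−11, 44], [−33, 11]]
M⁴ = [[121, 0], [0, 121]]

[[121, 0], [0, 121]]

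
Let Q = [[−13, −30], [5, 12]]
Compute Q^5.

[[−793, −1650], [275, 582]]

tr Q = −1 and det Q = −6, so the characteristic polynomial is λ² − (−1)λ + (−6) with roots 2 and −3.
Eigenvectors give P = [[−2, 3], [1, −1]] with P⁻¹ = [[1, 3], [1, 2]], and Q = P·diag(2, −3)·P⁻¹.
Then Q^5 = P·diag(32, −243)·P⁻¹ = [[−64, −729], [32, 243]] · [[1, 3], [1, 2]] = [[−793, −1650], [275, 582]].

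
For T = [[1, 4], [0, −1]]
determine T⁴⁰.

[[1, 0], [0, 1]]

T² = I (check: tr T = 0 and det T = −1), so T⁴⁰ = I since 40 is even.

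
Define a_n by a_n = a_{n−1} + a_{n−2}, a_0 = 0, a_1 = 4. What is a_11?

356

With companion matrix C = [[1, 1], [1, 0]], [a_n, a_{n−1}]ᵀ = C·[a_{n−1}, a_{n−2}]ᵀ, so [a_11, a_10]ᵀ = C¹⁰·[a_1, a_0]ᵀ.
C¹⁰ = [[89, 55], [55, 34]], giving [a_11, a_10]ᵀ = [[356], [220]].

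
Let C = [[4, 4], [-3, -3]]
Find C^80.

C² = C (a projection; rank 1, trace 1), so C^80 = C.

[[4, 4], [-3, -3]]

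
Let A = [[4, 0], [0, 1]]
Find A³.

[[64, 0], [0, 1]]

A² = [[16, 0], [0, 1]]
A³ = [[64, 0], [0, 1]]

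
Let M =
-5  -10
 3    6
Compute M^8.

M² = M (a projection; rank 1, trace 1), so M^8 = M.

[[-5, -10], [3, 6]]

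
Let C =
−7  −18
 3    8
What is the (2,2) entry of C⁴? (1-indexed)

46

tr C = 1 and det C = −2, so the characteristic polynomial is λ² − (1)λ + (−2) with roots −1 and 2.
Eigenvectors give P = [[3, −2], [−1, 1]] with P⁻¹ = [[1, 2], [1, 3]], and C = P·diag(−1, 2)·P⁻¹.
Then C⁴ = P·diag(1, 16)·P⁻¹ = [[3, −32], [−1, 16]] · [[1, 2], [1, 3]] = [[−29, −90], [15, 46]].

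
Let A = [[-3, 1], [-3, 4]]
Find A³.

[[-21, 10], [-30, 49]]

A² = [[6, 1], [-3, 13]]
A³ = [[-21, 10], [-30, 49]]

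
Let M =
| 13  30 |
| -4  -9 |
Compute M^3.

[[157, 390], [-52, -129]]

tr M = 4 and det M = 3, so the characteristic polynomial is λ² − (4)λ + (3) with roots 3 and 1.
Eigenvectors give P = [[-3, -5], [1, 2]] with P⁻¹ = [[-2, -5], [1, 3]], and M = P·diag(3, 1)·P⁻¹.
Then M^3 = P·diag(27, 1)·P⁻¹ = [[-81, -5], [27, 2]] · [[-2, -5], [1, 3]] = [[157, 390], [-52, -129]].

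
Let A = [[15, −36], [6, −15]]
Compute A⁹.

[[98415, −236196], [39366, −98415]]

tr A = 0 and det A = −9, so the characteristic polynomial is λ² − (0)λ + (−9) with roots −3 and 3.
Eigenvectors give P = [[−2, 3], [−1, 1]] with P⁻¹ = [[1, −3], [1, −2]], and A = P·diag(−3, 3)·P⁻¹.
Then A⁹ = P·diag(−19683, 19683)·P⁻¹ = [[39366, 59049], [19683, 19683]] · [[1, −3], [1, −2]] = [[98415, −236196], [39366, −98415]].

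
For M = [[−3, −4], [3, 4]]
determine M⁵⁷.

[[−3, −4], [3, 4]]

M² = M (a projection; rank 1, trace 1), so M⁵⁷ = M.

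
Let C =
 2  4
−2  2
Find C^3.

[[−40, 16], [−8, −40]]

C^2 = [[−4, 16], [−8, −4]]
C^3 = [[−40, 16], [−8, −40]]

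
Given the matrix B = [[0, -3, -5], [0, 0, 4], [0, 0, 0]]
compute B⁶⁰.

[[0, 0, 0], [0, 0, 0], [0, 0, 0]]

B is strictly triangular, hence nilpotent: B³ = 0, so B⁶⁰ = 0.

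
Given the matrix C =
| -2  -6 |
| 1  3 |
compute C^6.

[[-2, -6], [1, 3]]

C² = C (a projection; rank 1, trace 1), so C^6 = C.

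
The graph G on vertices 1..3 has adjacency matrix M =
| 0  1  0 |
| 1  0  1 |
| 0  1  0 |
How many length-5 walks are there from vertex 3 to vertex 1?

0

The number of length-5 walks from vertex 3 to vertex 1 is entry (3,1) of M⁵, where M is the adjacency matrix.
M² = [[1, 0, 1], [0, 2, 0], [1, 0, 1]]
M³ = [[0, 2, 0], [2, 0, 2], [0, 2, 0]]
M⁴ = [[2, 0, 2], [0, 4, 0], [2, 0, 2]]
M⁵ = [[0, 4, 0], [4, 0, 4], [0, 4, 0]]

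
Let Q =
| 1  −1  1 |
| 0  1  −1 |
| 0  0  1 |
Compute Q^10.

[[1, −10, 55], [0, 1, −10], [0, 0, 1]]

Q = I + N where N = [[0, −1, 1], [0, 0, −1], [0, 0, 0]] is strictly upper-triangular, so N^3 = 0.
(I + N)^10 = I + 10·N + 45·N^2 = [[1, −10, 55], [0, 1, −10], [0, 0, 1]].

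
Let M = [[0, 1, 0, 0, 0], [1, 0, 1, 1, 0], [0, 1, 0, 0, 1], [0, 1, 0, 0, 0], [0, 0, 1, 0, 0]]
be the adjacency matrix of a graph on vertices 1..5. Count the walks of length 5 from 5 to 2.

The number of length-5 walks from vertex 5 to vertex 2 is entry (5,2) of M^5, where M is the adjacency matrix.
M^2 = [[1, 0, 1, 1, 0], [0, 3, 0, 0, 1], [1, 0, 2, 1, 0], [1, 0, 1, 1, 0], [0, 1, 0, 0, 1]]
M^3 = [[0, 3, 0, 0, 1], [3, 0, 4, 3, 0], [0, 4, 0, 0, 2], [0, 3, 0, 0, 1], [1, 0, 2, 1, 0]]
M^4 = [[3, 0, 4, 3, 0], [0, 10, 0, 0, 4], [4, 0, 6, 4, 0], [3, 0, 4, 3, 0], [0, 4, 0, 0, 2]]
M^5 = [[0, 10, 0, 0, 4], [10, 0, 14, 10, 0], [0, 14, 0, 0, 6], [0, 10, 0, 0, 4], [4, 0, 6, 4, 0]]

0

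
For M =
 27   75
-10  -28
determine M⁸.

tr M = -1 and det M = -6, so the characteristic polynomial is λ² − (-1)λ + (-6) with roots -3 and 2.
Eigenvectors give P = [[-5, -3], [2, 1]] with P⁻¹ = [[1, 3], [-2, -5]], and M = P·diag(-3, 2)·P⁻¹.
Then M⁸ = P·diag(6561, 256)·P⁻¹ = [[-32805, -768], [13122, 256]] · [[1, 3], [-2, -5]] = [[-31269, -94575], [12610, 38086]].

[[-31269, -94575], [12610, 38086]]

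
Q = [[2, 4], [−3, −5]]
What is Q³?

[[20, 28], [−21, −29]]

tr Q = −3 and det Q = 2, so the characteristic polynomial is λ² − (−3)λ + (2) with roots −1 and −2.
Eigenvectors give P = [[−4, −1], [3, 1]] with P⁻¹ = [[−1, −1], [3, 4]], and Q = P·diag(−1, −2)·P⁻¹.
Then Q³ = P·diag(−1, −8)·P⁻¹ = [[4, 8], [−3, −8]] · [[−1, −1], [3, 4]] = [[20, 28], [−21, −29]].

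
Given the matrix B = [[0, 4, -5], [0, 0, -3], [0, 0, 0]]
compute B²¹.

B is strictly triangular, hence nilpotent: B³ = 0, so B²¹ = 0.

[[0, 0, 0], [0, 0, 0], [0, 0, 0]]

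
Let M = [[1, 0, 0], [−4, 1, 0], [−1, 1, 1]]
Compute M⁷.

M = I + N where N = [[0, 0, 0], [−4, 0, 0], [−1, 1, 0]] is strictly lower-triangular, so N³ = 0.
(I + N)⁷ = I + 7·N + 21·N² = [[1, 0, 0], [−28, 1, 0], [−91, 7, 1]].

[[1, 0, 0], [−28, 1, 0], [−91, 7, 1]]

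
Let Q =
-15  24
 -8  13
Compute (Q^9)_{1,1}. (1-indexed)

tr Q = -2 and det Q = -3, so the characteristic polynomial is λ² − (-2)λ + (-3) with roots -3 and 1.
Eigenvectors give P = [[2, -3], [1, -2]] with P⁻¹ = [[2, -3], [1, -2]], and Q = P·diag(-3, 1)·P⁻¹.
Then Q^9 = P·diag(-19683, 1)·P⁻¹ = [[-39366, -3], [-19683, -2]] · [[2, -3], [1, -2]] = [[-78735, 118104], [-39368, 59053]].

-78735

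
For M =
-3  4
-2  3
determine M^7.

[[-3, 4], [-2, 3]]

M² = I (check: tr M = 0 and det M = -1), so M^7 = M since 7 is odd.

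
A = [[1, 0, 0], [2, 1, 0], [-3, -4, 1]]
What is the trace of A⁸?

A = I + N where N = [[0, 0, 0], [2, 0, 0], [-3, -4, 0]] is strictly lower-triangular, so N³ = 0.
(I + N)⁸ = I + 8·N + 28·N² = [[1, 0, 0], [16, 1, 0], [-248, -32, 1]].

3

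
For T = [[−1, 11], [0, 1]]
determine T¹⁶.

T² = I (check: tr T = 0 and det T = −1), so T¹⁶ = I since 16 is even.

[[1, 0], [0, 1]]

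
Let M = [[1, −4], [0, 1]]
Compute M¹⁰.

M = I + N where N = [[0, −4], [0, 0]] is strictly upper-triangular, so N² = 0.
(I + N)¹⁰ = I + 10·N = [[1, −40], [0, 1]].

[[1, −40], [0, 1]]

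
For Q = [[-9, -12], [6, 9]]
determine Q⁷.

tr Q = 0 and det Q = -9, so the characteristic polynomial is λ² − (0)λ + (-9) with roots -3 and 3.
Eigenvectors give P = [[2, 1], [-1, -1]] with P⁻¹ = [[1, 1], [-1, -2]], and Q = P·diag(-3, 3)·P⁻¹.
Then Q⁷ = P·diag(-2187, 2187)·P⁻¹ = [[-4374, 2187], [2187, -2187]] · [[1, 1], [-1, -2]] = [[-6561, -8748], [4374, 6561]].

[[-6561, -8748], [4374, 6561]]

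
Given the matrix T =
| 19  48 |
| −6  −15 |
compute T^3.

[[235, 624], [−78, −207]]

tr T = 4 and det T = 3, so the characteristic polynomial is λ² − (4)λ + (3) with roots 1 and 3.
Eigenvectors give P = [[−8, −3], [3, 1]] with P⁻¹ = [[1, 3], [−3, −8]], and T = P·diag(1, 3)·P⁻¹.
Then T^3 = P·diag(1, 27)·P⁻¹ = [[−8, −81], [3, 27]] · [[1, 3], [−3, −8]] = [[235, 624], [−78, −207]].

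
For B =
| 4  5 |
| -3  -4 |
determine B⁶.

B² = I (check: tr B = 0 and det B = -1), so B⁶ = I since 6 is even.

[[1, 0], [0, 1]]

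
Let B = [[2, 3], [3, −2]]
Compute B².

[[13, 0], [0, 13]]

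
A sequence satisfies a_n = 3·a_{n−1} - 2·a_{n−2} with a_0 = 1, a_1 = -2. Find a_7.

-380

With companion matrix B = [[3, -2], [1, 0]], [a_n, a_{n−1}]ᵀ = B·[a_{n−1}, a_{n−2}]ᵀ, so [a_7, a_6]ᵀ = B^6·[a_1, a_0]ᵀ.
B^6 = [[127, -126], [63, -62]], giving [a_7, a_6]ᵀ = [[-380], [-188]].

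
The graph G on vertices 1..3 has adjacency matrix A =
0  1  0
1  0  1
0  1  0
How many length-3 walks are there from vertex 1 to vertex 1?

The number of length-3 walks from vertex 1 to vertex 1 is entry (1,1) of A³, where A is the adjacency matrix.
A² = [[1, 0, 1], [0, 2, 0], [1, 0, 1]]
A³ = [[0, 2, 0], [2, 0, 2], [0, 2, 0]]

0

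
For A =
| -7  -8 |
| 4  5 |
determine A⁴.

tr A = -2 and det A = -3, so the characteristic polynomial is λ² − (-2)λ + (-3) with roots 1 and -3.
Eigenvectors give P = [[-1, 2], [1, -1]] with P⁻¹ = [[1, 2], [1, 1]], and A = P·diag(1, -3)·P⁻¹.
Then A⁴ = P·diag(1, 81)·P⁻¹ = [[-1, 162], [1, -81]] · [[1, 2], [1, 1]] = [[161, 160], [-80, -79]].

[[161, 160], [-80, -79]]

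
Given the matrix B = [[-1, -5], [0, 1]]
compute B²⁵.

[[-1, -5], [0, 1]]

B² = I (check: tr B = 0 and det B = -1), so B²⁵ = B since 25 is odd.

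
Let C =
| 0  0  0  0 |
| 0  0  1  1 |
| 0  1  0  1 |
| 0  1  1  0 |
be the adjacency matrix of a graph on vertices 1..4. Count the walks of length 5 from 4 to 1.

The number of length-5 walks from vertex 4 to vertex 1 is entry (4,1) of C^5, where C is the adjacency matrix.
C^2 = [[0, 0, 0, 0], [0, 2, 1, 1], [0, 1, 2, 1], [0, 1, 1, 2]]
C^3 = [[0, 0, 0, 0], [0, 2, 3, 3], [0, 3, 2, 3], [0, 3, 3, 2]]
C^4 = [[0, 0, 0, 0], [0, 6, 5, 5], [0, 5, 6, 5], [0, 5, 5, 6]]
C^5 = [[0, 0, 0, 0], [0, 10, 11, 11], [0, 11, 10, 11], [0, 11, 11, 10]]

0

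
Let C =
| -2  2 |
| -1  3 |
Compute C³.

C² = [[2, 2], [-1, 7]]
C³ = [[-6, 10], [-5, 19]]

[[-6, 10], [-5, 19]]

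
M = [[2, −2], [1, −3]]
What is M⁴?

M² = [[2, 2], [−1, 7]]
M³ = [[6, −10], [5, −19]]
M⁴ = [[2, 18], [−9, 47]]

[[2, 18], [−9, 47]]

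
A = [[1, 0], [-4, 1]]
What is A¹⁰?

[[1, 0], [-40, 1]]

A = I + N where N = [[0, 0], [-4, 0]] is strictly lower-triangular, so N² = 0.
(I + N)¹⁰ = I + 10·N = [[1, 0], [-40, 1]].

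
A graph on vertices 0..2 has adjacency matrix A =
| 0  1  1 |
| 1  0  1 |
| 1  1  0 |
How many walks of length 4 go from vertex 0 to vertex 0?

6

The number of length-4 walks from vertex 0 to vertex 0 is entry (0,0) of A⁴, where A is the adjacency matrix.
A² = [[2, 1, 1], [1, 2, 1], [1, 1, 2]]
A³ = [[2, 3, 3], [3, 2, 3], [3, 3, 2]]
A⁴ = [[6, 5, 5], [5, 6, 5], [5, 5, 6]]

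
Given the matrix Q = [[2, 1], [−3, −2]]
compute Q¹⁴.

Q² = I (check: tr Q = 0 and det Q = −1), so Q¹⁴ = I since 14 is even.

[[1, 0], [0, 1]]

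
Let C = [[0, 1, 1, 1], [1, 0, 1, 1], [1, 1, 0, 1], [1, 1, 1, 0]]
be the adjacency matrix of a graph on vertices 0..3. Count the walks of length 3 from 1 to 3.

7

The number of length-3 walks from vertex 1 to vertex 3 is entry (1,3) of C³, where C is the adjacency matrix.
C² = [[3, 2, 2, 2], [2, 3, 2, 2], [2, 2, 3, 2], [2, 2, 2, 3]]
C³ = [[6, 7, 7, 7], [7, 6, 7, 7], [7, 7, 6, 7], [7, 7, 7, 6]]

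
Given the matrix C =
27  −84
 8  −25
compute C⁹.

tr C = 2 and det C = −3, so the characteristic polynomial is λ² − (2)λ + (−3) with roots 3 and −1.
Eigenvectors give P = [[7, 3], [2, 1]] with P⁻¹ = [[1, −3], [−2, 7]], and C = P·diag(3, −1)·P⁻¹.
Then C⁹ = P·diag(19683, −1)·P⁻¹ = [[137781, −3], [39366, −1]] · [[1, −3], [−2, 7]] = [[137787, −413364], [39368, −118105]].

[[137787, −413364], [39368, −118105]]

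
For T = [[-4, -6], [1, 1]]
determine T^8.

tr T = -3 and det T = 2, so the characteristic polynomial is λ² − (-3)λ + (2) with roots -1 and -2.
Eigenvectors give P = [[-2, -3], [1, 1]] with P⁻¹ = [[1, 3], [-1, -2]], and T = P·diag(-1, -2)·P⁻¹.
Then T^8 = P·diag(1, 256)·P⁻¹ = [[-2, -768], [1, 256]] · [[1, 3], [-1, -2]] = [[766, 1530], [-255, -509]].

[[766, 1530], [-255, -509]]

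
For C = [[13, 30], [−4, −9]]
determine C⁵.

tr C = 4 and det C = 3, so the characteristic polynomial is λ² − (4)λ + (3) with roots 1 and 3.
Eigenvectors give P = [[5, −3], [−2, 1]] with P⁻¹ = [[−1, −3], [−2, −5]], and C = P·diag(1, 3)·P⁻¹.
Then C⁵ = P·diag(1, 243)·P⁻¹ = [[5, −729], [−2, 243]] · [[−1, −3], [−2, −5]] = [[1453, 3630], [−484, −1209]].

[[1453, 3630], [−484, −1209]]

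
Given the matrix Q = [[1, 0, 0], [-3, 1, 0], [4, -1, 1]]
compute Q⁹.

[[1, 0, 0], [-27, 1, 0], [144, -9, 1]]

Q = I + N where N = [[0, 0, 0], [-3, 0, 0], [4, -1, 0]] is strictly lower-triangular, so N³ = 0.
(I + N)⁹ = I + 9·N + 36·N² = [[1, 0, 0], [-27, 1, 0], [144, -9, 1]].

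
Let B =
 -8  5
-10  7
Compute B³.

[[-62, 35], [-70, 43]]

tr B = -1 and det B = -6, so the characteristic polynomial is λ² − (-1)λ + (-6) with roots -3 and 2.
Eigenvectors give P = [[1, -1], [1, -2]] with P⁻¹ = [[2, -1], [1, -1]], and B = P·diag(-3, 2)·P⁻¹.
Then B³ = P·diag(-27, 8)·P⁻¹ = [[-27, -8], [-27, -16]] · [[2, -1], [1, -1]] = [[-62, 35], [-70, 43]].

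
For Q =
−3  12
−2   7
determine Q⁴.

tr Q = 4 and det Q = 3, so the characteristic polynomial is λ² − (4)λ + (3) with roots 1 and 3.
Eigenvectors give P = [[3, −2], [1, −1]] with P⁻¹ = [[1, −2], [1, −3]], and Q = P·diag(1, 3)·P⁻¹.
Then Q⁴ = P·diag(1, 81)·P⁻¹ = [[3, −162], [1, −81]] · [[1, −2], [1, −3]] = [[−159, 480], [−80, 241]].

[[−159, 480], [−80, 241]]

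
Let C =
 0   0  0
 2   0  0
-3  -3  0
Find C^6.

[[0, 0, 0], [0, 0, 0], [0, 0, 0]]

C is strictly triangular, hence nilpotent: C^3 = 0, so C^6 = 0.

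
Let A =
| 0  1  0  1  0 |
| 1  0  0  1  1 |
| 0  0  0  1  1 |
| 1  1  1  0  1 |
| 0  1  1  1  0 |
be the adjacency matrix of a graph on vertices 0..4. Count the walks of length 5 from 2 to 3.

45

The number of length-5 walks from vertex 2 to vertex 3 is entry (2,3) of A⁵, where A is the adjacency matrix.
A² = [[2, 1, 1, 1, 2], [1, 3, 2, 2, 1], [1, 2, 2, 1, 1], [1, 2, 1, 4, 2], [2, 1, 1, 2, 3]]
A³ = [[2, 5, 3, 6, 3], [5, 4, 3, 7, 7], [3, 3, 2, 6, 5], [6, 7, 6, 6, 7], [3, 7, 5, 7, 4]]
A⁴ = [[11, 11, 9, 13, 14], [11, 19, 14, 19, 14], [9, 14, 11, 13, 11], [13, 19, 13, 26, 19], [14, 14, 11, 19, 19]]
A⁵ = [[24, 38, 27, 45, 33], [38, 44, 33, 58, 52], [27, 33, 24, 45, 38], [45, 58, 45, 64, 58], [33, 52, 38, 58, 44]]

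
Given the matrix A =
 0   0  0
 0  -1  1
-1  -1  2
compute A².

[[0, 0, 0], [-1, 0, 1], [-2, -1, 3]]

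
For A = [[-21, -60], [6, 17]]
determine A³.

tr A = -4 and det A = 3, so the characteristic polynomial is λ² − (-4)λ + (3) with roots -1 and -3.
Eigenvectors give P = [[3, -10], [-1, 3]] with P⁻¹ = [[-3, -10], [-1, -3]], and A = P·diag(-1, -3)·P⁻¹.
Then A³ = P·diag(-1, -27)·P⁻¹ = [[-3, 270], [1, -81]] · [[-3, -10], [-1, -3]] = [[-261, -780], [78, 233]].

[[-261, -780], [78, 233]]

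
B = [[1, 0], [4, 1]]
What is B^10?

[[1, 0], [40, 1]]

B = I + N where N = [[0, 0], [4, 0]] is strictly lower-triangular, so N^2 = 0.
(I + N)^10 = I + 10·N = [[1, 0], [40, 1]].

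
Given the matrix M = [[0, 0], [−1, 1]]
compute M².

M² = M (a projection; rank 1, trace 1), so M² = M.

[[0, 0], [−1, 1]]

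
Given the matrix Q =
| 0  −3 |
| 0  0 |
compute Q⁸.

[[0, 0], [0, 0]]

Q is strictly triangular, hence nilpotent: Q² = 0, so Q⁸ = 0.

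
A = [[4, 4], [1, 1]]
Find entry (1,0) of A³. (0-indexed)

25

A² = [[20, 20], [5, 5]]
A³ = [[100, 100], [25, 25]]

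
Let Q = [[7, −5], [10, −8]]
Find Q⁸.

tr Q = −1 and det Q = −6, so the characteristic polynomial is λ² − (−1)λ + (−6) with roots −3 and 2.
Eigenvectors give P = [[1, −1], [2, −1]] with P⁻¹ = [[−1, 1], [−2, 1]], and Q = P·diag(−3, 2)·P⁻¹.
Then Q⁸ = P·diag(6561, 256)·P⁻¹ = [[6561, −256], [13122, −256]] · [[−1, 1], [−2, 1]] = [[−6049, 6305], [−12610, 12866]].

[[−6049, 6305], [−12610, 12866]]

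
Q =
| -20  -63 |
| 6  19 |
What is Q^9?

tr Q = -1 and det Q = -2, so the characteristic polynomial is λ² − (-1)λ + (-2) with roots -2 and 1.
Eigenvectors give P = [[-7, -3], [2, 1]] with P⁻¹ = [[-1, -3], [2, 7]], and Q = P·diag(-2, 1)·P⁻¹.
Then Q^9 = P·diag(-512, 1)·P⁻¹ = [[3584, -3], [-1024, 1]] · [[-1, -3], [2, 7]] = [[-3590, -10773], [1026, 3079]].

[[-3590, -10773], [1026, 3079]]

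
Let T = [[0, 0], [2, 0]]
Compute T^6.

[[0, 0], [0, 0]]

T is strictly triangular, hence nilpotent: T^2 = 0, so T^6 = 0.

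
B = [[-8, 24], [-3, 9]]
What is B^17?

B² = B (a projection; rank 1, trace 1), so B^17 = B.

[[-8, 24], [-3, 9]]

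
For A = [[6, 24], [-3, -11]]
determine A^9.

tr A = -5 and det A = 6, so the characteristic polynomial is λ² − (-5)λ + (6) with roots -3 and -2.
Eigenvectors give P = [[-8, -3], [3, 1]] with P⁻¹ = [[1, 3], [-3, -8]], and A = P·diag(-3, -2)·P⁻¹.
Then A^9 = P·diag(-19683, -512)·P⁻¹ = [[157464, 1536], [-59049, -512]] · [[1, 3], [-3, -8]] = [[152856, 460104], [-57513, -173051]].

[[152856, 460104], [-57513, -173051]]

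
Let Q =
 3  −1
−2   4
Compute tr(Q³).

133

Q² = [[11, −7], [−14, 18]]
Q³ = [[47, −39], [−78, 86]]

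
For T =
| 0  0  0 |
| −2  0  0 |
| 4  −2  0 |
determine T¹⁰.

T is strictly triangular, hence nilpotent: T³ = 0, so T¹⁰ = 0.

[[0, 0, 0], [0, 0, 0], [0, 0, 0]]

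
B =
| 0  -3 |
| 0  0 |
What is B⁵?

B is strictly triangular, hence nilpotent: B² = 0, so B⁵ = 0.

[[0, 0], [0, 0]]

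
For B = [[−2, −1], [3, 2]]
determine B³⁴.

[[1, 0], [0, 1]]

B² = I (check: tr B = 0 and det B = −1), so B³⁴ = I since 34 is even.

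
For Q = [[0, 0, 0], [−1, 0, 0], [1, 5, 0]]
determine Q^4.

Q is strictly triangular, hence nilpotent: Q^3 = 0, so Q^4 = 0.

[[0, 0, 0], [0, 0, 0], [0, 0, 0]]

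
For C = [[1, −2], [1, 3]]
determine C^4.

[[−31, −48], [24, 17]]

C^2 = [[−1, −8], [4, 7]]
C^3 = [[−9, −22], [11, 13]]
C^4 = [[−31, −48], [24, 17]]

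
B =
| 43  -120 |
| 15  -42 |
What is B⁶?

[[6049, -15960], [1995, -5256]]

tr B = 1 and det B = -6, so the characteristic polynomial is λ² − (1)λ + (-6) with roots -2 and 3.
Eigenvectors give P = [[-8, 3], [-3, 1]] with P⁻¹ = [[1, -3], [3, -8]], and B = P·diag(-2, 3)·P⁻¹.
Then B⁶ = P·diag(64, 729)·P⁻¹ = [[-512, 2187], [-192, 729]] · [[1, -3], [3, -8]] = [[6049, -15960], [1995, -5256]].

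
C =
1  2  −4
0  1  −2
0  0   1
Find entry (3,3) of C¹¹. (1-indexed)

1

C = I + N where N = [[0, 2, −4], [0, 0, −2], [0, 0, 0]] is strictly upper-triangular, so N³ = 0.
(I + N)¹¹ = I + 11·N + 55·N² = [[1, 22, −264], [0, 1, −22], [0, 0, 1]].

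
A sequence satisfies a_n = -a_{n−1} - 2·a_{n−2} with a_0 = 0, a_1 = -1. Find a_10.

With companion matrix B = [[-1, -2], [1, 0]], [a_n, a_{n−1}]ᵀ = B·[a_{n−1}, a_{n−2}]ᵀ, so [a_10, a_9]ᵀ = B⁹·[a_1, a_0]ᵀ.
B⁹ = [[11, 34], [-17, -6]], giving [a_10, a_9]ᵀ = [[-11], [17]].

-11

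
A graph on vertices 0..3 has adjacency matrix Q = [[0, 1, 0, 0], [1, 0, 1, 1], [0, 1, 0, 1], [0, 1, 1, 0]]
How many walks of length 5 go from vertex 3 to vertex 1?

The number of length-5 walks from vertex 3 to vertex 1 is entry (3,1) of Q^5, where Q is the adjacency matrix.
Q^2 = [[1, 0, 1, 1], [0, 3, 1, 1], [1, 1, 2, 1], [1, 1, 1, 2]]
Q^3 = [[0, 3, 1, 1], [3, 2, 4, 4], [1, 4, 2, 3], [1, 4, 3, 2]]
Q^4 = [[3, 2, 4, 4], [2, 11, 6, 6], [4, 6, 7, 6], [4, 6, 6, 7]]
Q^5 = [[2, 11, 6, 6], [11, 14, 17, 17], [6, 17, 12, 13], [6, 17, 13, 12]]

17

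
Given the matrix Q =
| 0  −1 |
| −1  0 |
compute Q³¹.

[[0, −1], [−1, 0]]

Q² = I (check: tr Q = 0 and det Q = −1), so Q³¹ = Q since 31 is odd.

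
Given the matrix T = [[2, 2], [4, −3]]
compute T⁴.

[[152, −58], [−116, 297]]

T² = [[12, −2], [−4, 17]]
T³ = [[16, 30], [60, −59]]
T⁴ = [[152, −58], [−116, 297]]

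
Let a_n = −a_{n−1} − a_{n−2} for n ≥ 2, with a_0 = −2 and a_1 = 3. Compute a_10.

With companion matrix Q = [[−1, −1], [1, 0]], [a_n, a_{n−1}]ᵀ = Q·[a_{n−1}, a_{n−2}]ᵀ, so [a_10, a_9]ᵀ = Q⁹·[a_1, a_0]ᵀ.
Q⁹ = [[1, 0], [0, 1]], giving [a_10, a_9]ᵀ = [[3], [−2]].

3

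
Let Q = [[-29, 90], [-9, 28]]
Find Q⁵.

[[-329, 990], [-99, 298]]

tr Q = -1 and det Q = -2, so the characteristic polynomial is λ² − (-1)λ + (-2) with roots 1 and -2.
Eigenvectors give P = [[-3, 10], [-1, 3]] with P⁻¹ = [[3, -10], [1, -3]], and Q = P·diag(1, -2)·P⁻¹.
Then Q⁵ = P·diag(1, -32)·P⁻¹ = [[-3, -320], [-1, -96]] · [[3, -10], [1, -3]] = [[-329, 990], [-99, 298]].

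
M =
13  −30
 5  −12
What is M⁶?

tr M = 1 and det M = −6, so the characteristic polynomial is λ² − (1)λ + (−6) with roots −2 and 3.
Eigenvectors give P = [[2, −3], [1, −1]] with P⁻¹ = [[−1, 3], [−1, 2]], and M = P·diag(−2, 3)·P⁻¹.
Then M⁶ = P·diag(64, 729)·P⁻¹ = [[128, −2187], [64, −729]] · [[−1, 3], [−1, 2]] = [[2059, −3990], [665, −1266]].

[[2059, −3990], [665, −1266]]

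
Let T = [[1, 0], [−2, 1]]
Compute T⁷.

T = I + N where N = [[0, 0], [−2, 0]] is strictly lower-triangular, so N² = 0.
(I + N)⁷ = I + 7·N = [[1, 0], [−14, 1]].

[[1, 0], [−14, 1]]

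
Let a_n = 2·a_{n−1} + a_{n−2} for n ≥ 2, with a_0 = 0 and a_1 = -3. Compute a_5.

With companion matrix A = [[2, 1], [1, 0]], [a_n, a_{n−1}]ᵀ = A·[a_{n−1}, a_{n−2}]ᵀ, so [a_5, a_4]ᵀ = A⁴·[a_1, a_0]ᵀ.
A⁴ = [[29, 12], [12, 5]], giving [a_5, a_4]ᵀ = [[-87], [-36]].

-87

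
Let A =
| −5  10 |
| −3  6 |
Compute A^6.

A² = A (a projection; rank 1, trace 1), so A^6 = A.

[[−5, 10], [−3, 6]]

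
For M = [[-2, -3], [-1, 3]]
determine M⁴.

M² = [[7, -3], [-1, 12]]
M³ = [[-11, -30], [-10, 39]]
M⁴ = [[52, -57], [-19, 147]]

[[52, -57], [-19, 147]]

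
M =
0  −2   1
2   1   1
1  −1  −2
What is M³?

[[−10, 7, 2], [−7, −11, −3], [2, 3, −13]]

M² = [[−3, −3, −4], [3, −4, 1], [−4, −1, 4]]
M³ = [[−10, 7, 2], [−7, −11, −3], [2, 3, −13]]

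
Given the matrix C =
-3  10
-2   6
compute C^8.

tr C = 3 and det C = 2, so the characteristic polynomial is λ² − (3)λ + (2) with roots 1 and 2.
Eigenvectors give P = [[5, 2], [2, 1]] with P⁻¹ = [[1, -2], [-2, 5]], and C = P·diag(1, 2)·P⁻¹.
Then C^8 = P·diag(1, 256)·P⁻¹ = [[5, 512], [2, 256]] · [[1, -2], [-2, 5]] = [[-1019, 2550], [-510, 1276]].

[[-1019, 2550], [-510, 1276]]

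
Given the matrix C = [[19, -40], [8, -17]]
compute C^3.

[[139, -280], [56, -113]]

tr C = 2 and det C = -3, so the characteristic polynomial is λ² − (2)λ + (-3) with roots -1 and 3.
Eigenvectors give P = [[2, 5], [1, 2]] with P⁻¹ = [[-2, 5], [1, -2]], and C = P·diag(-1, 3)·P⁻¹.
Then C^3 = P·diag(-1, 27)·P⁻¹ = [[-2, 135], [-1, 54]] · [[-2, 5], [1, -2]] = [[139, -280], [56, -113]].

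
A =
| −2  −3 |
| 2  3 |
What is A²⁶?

A² = A (a projection; rank 1, trace 1), so A²⁶ = A.

[[−2, −3], [2, 3]]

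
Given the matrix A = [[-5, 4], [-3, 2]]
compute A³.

[[-29, 28], [-21, 20]]

tr A = -3 and det A = 2, so the characteristic polynomial is λ² − (-3)λ + (2) with roots -2 and -1.
Eigenvectors give P = [[-4, 1], [-3, 1]] with P⁻¹ = [[-1, 1], [-3, 4]], and A = P·diag(-2, -1)·P⁻¹.
Then A³ = P·diag(-8, -1)·P⁻¹ = [[32, -1], [24, -1]] · [[-1, 1], [-3, 4]] = [[-29, 28], [-21, 20]].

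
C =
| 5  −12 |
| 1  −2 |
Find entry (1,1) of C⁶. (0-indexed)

−188

tr C = 3 and det C = 2, so the characteristic polynomial is λ² − (3)λ + (2) with roots 1 and 2.
Eigenvectors give P = [[3, −4], [1, −1]] with P⁻¹ = [[−1, 4], [−1, 3]], and C = P·diag(1, 2)·P⁻¹.
Then C⁶ = P·diag(1, 64)·P⁻¹ = [[3, −256], [1, −64]] · [[−1, 4], [−1, 3]] = [[253, −756], [63, −188]].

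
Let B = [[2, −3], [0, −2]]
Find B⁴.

[[16, 0], [0, 16]]

B² = [[4, 0], [0, 4]]
B³ = [[8, −12], [0, −8]]
B⁴ = [[16, 0], [0, 16]]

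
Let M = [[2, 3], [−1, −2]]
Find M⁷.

[[2, 3], [−1, −2]]

M² = I (check: tr M = 0 and det M = −1), so M⁷ = M since 7 is odd.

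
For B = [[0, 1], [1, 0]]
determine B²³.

[[0, 1], [1, 0]]

B² = I (check: tr B = 0 and det B = -1), so B²³ = B since 23 is odd.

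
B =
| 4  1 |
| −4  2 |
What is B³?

B² = [[12, 6], [−24, 0]]
B³ = [[24, 24], [−96, −24]]

[[24, 24], [−96, −24]]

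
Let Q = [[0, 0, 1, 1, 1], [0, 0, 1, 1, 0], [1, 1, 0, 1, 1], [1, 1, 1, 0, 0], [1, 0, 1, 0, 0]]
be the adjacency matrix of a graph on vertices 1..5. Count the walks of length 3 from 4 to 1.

The number of length-3 walks from vertex 4 to vertex 1 is entry (4,1) of Q³, where Q is the adjacency matrix.
Q² = [[3, 2, 2, 1, 1], [2, 2, 1, 1, 1], [2, 1, 4, 2, 1], [1, 1, 2, 3, 2], [1, 1, 1, 2, 2]]
Q³ = [[4, 3, 7, 7, 5], [3, 2, 6, 5, 3], [7, 6, 6, 7, 6], [7, 5, 7, 4, 3], [5, 3, 6, 3, 2]]

7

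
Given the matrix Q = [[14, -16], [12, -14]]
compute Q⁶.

[[64, 0], [0, 64]]

tr Q = 0 and det Q = -4, so the characteristic polynomial is λ² − (0)λ + (-4) with roots -2 and 2.
Eigenvectors give P = [[1, 4], [1, 3]] with P⁻¹ = [[-3, 4], [1, -1]], and Q = P·diag(-2, 2)·P⁻¹.
Then Q⁶ = P·diag(64, 64)·P⁻¹ = [[64, 256], [64, 192]] · [[-3, 4], [1, -1]] = [[64, 0], [0, 64]].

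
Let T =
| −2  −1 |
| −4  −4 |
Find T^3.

[[−40, −32], [−128, −104]]

T^2 = [[8, 6], [24, 20]]
T^3 = [[−40, −32], [−128, −104]]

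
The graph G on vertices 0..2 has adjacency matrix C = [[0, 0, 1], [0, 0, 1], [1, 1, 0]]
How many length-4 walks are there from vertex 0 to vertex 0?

The number of length-4 walks from vertex 0 to vertex 0 is entry (0,0) of C⁴, where C is the adjacency matrix.
C² = [[1, 1, 0], [1, 1, 0], [0, 0, 2]]
C³ = [[0, 0, 2], [0, 0, 2], [2, 2, 0]]
C⁴ = [[2, 2, 0], [2, 2, 0], [0, 0, 4]]

2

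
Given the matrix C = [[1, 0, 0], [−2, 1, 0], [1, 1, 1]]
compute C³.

[[1, 0, 0], [−6, 1, 0], [−3, 3, 1]]

C = I + N where N = [[0, 0, 0], [−2, 0, 0], [1, 1, 0]] is strictly lower-triangular, so N³ = 0.
(I + N)³ = I + 3·N + 3·N² = [[1, 0, 0], [−6, 1, 0], [−3, 3, 1]].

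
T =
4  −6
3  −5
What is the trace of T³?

tr T = −1 and det T = −2, so the characteristic polynomial is λ² − (−1)λ + (−2) with roots 1 and −2.
Eigenvectors give P = [[2, −1], [1, −1]] with P⁻¹ = [[1, −1], [1, −2]], and T = P·diag(1, −2)·P⁻¹.
Then T³ = P·diag(1, −8)·P⁻¹ = [[2, 8], [1, 8]] · [[1, −1], [1, −2]] = [[10, −18], [9, −17]].

−7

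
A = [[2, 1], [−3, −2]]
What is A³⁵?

[[2, 1], [−3, −2]]

A² = I (check: tr A = 0 and det A = −1), so A³⁵ = A since 35 is odd.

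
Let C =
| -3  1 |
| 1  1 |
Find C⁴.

C² = [[10, -2], [-2, 2]]
C³ = [[-32, 8], [8, 0]]
C⁴ = [[104, -24], [-24, 8]]

[[104, -24], [-24, 8]]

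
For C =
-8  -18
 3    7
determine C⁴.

[[46, 90], [-15, -29]]

tr C = -1 and det C = -2, so the characteristic polynomial is λ² − (-1)λ + (-2) with roots -2 and 1.
Eigenvectors give P = [[3, -2], [-1, 1]] with P⁻¹ = [[1, 2], [1, 3]], and C = P·diag(-2, 1)·P⁻¹.
Then C⁴ = P·diag(16, 1)·P⁻¹ = [[48, -2], [-16, 1]] · [[1, 2], [1, 3]] = [[46, 90], [-15, -29]].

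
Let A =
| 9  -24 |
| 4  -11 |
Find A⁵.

[[489, -1464], [244, -731]]

tr A = -2 and det A = -3, so the characteristic polynomial is λ² − (-2)λ + (-3) with roots -3 and 1.
Eigenvectors give P = [[-2, 3], [-1, 1]] with P⁻¹ = [[1, -3], [1, -2]], and A = P·diag(-3, 1)·P⁻¹.
Then A⁵ = P·diag(-243, 1)·P⁻¹ = [[486, 3], [243, 1]] · [[1, -3], [1, -2]] = [[489, -1464], [244, -731]].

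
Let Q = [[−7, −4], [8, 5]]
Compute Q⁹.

tr Q = −2 and det Q = −3, so the characteristic polynomial is λ² − (−2)λ + (−3) with roots 1 and −3.
Eigenvectors give P = [[−1, 1], [2, −1]] with P⁻¹ = [[1, 1], [2, 1]], and Q = P·diag(1, −3)·P⁻¹.
Then Q⁹ = P·diag(1, −19683)·P⁻¹ = [[−1, −19683], [2, 19683]] · [[1, 1], [2, 1]] = [[−39367, −19684], [39368, 19685]].

[[−39367, −19684], [39368, 19685]]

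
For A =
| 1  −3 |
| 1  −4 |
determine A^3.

[[7, −30], [10, −43]]

A^2 = [[−2, 9], [−3, 13]]
A^3 = [[7, −30], [10, −43]]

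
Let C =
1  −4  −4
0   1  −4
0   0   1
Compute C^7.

[[1, −28, 308], [0, 1, −28], [0, 0, 1]]

C = I + N where N = [[0, −4, −4], [0, 0, −4], [0, 0, 0]] is strictly upper-triangular, so N^3 = 0.
(I + N)^7 = I + 7·N + 21·N^2 = [[1, −28, 308], [0, 1, −28], [0, 0, 1]].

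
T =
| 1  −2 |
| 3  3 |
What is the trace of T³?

T² = [[−5, −8], [12, 3]]
T³ = [[−29, −14], [21, −15]]

−44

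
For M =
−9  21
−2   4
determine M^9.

[[−134709, 402591], [−38342, 114514]]

tr M = −5 and det M = 6, so the characteristic polynomial is λ² − (−5)λ + (6) with roots −2 and −3.
Eigenvectors give P = [[3, 7], [1, 2]] with P⁻¹ = [[−2, 7], [1, −3]], and M = P·diag(−2, −3)·P⁻¹.
Then M^9 = P·diag(−512, −19683)·P⁻¹ = [[−1536, −137781], [−512, −39366]] · [[−2, 7], [1, −3]] = [[−134709, 402591], [−38342, 114514]].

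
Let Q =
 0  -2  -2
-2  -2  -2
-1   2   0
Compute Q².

[[6, 0, 4], [6, 4, 8], [-4, -2, -2]]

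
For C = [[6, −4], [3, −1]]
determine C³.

tr C = 5 and det C = 6, so the characteristic polynomial is λ² − (5)λ + (6) with roots 3 and 2.
Eigenvectors give P = [[4, 1], [3, 1]] with P⁻¹ = [[1, −1], [−3, 4]], and C = P·diag(3, 2)·P⁻¹.
Then C³ = P·diag(27, 8)·P⁻¹ = [[108, 8], [81, 8]] · [[1, −1], [−3, 4]] = [[84, −76], [57, −49]].

[[84, −76], [57, −49]]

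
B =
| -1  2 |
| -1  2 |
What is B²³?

[[-1, 2], [-1, 2]]

B² = B (a projection; rank 1, trace 1), so B²³ = B.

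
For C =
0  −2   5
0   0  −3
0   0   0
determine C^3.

C is strictly triangular, hence nilpotent: C^3 = 0, so C^3 = 0.

[[0, 0, 0], [0, 0, 0], [0, 0, 0]]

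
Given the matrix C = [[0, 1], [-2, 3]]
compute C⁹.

tr C = 3 and det C = 2, so the characteristic polynomial is λ² − (3)λ + (2) with roots 1 and 2.
Eigenvectors give P = [[1, -1], [1, -2]] with P⁻¹ = [[2, -1], [1, -1]], and C = P·diag(1, 2)·P⁻¹.
Then C⁹ = P·diag(1, 512)·P⁻¹ = [[1, -512], [1, -1024]] · [[2, -1], [1, -1]] = [[-510, 511], [-1022, 1023]].

[[-510, 511], [-1022, 1023]]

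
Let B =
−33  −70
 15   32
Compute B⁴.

[[471, 910], [−195, −374]]

tr B = −1 and det B = −6, so the characteristic polynomial is λ² − (−1)λ + (−6) with roots −3 and 2.
Eigenvectors give P = [[7, −2], [−3, 1]] with P⁻¹ = [[1, 2], [3, 7]], and B = P·diag(−3, 2)·P⁻¹.
Then B⁴ = P·diag(81, 16)·P⁻¹ = [[567, −32], [−243, 16]] · [[1, 2], [3, 7]] = [[471, 910], [−195, −374]].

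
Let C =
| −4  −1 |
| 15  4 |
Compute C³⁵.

[[−4, −1], [15, 4]]

C² = I (check: tr C = 0 and det C = −1), so C³⁵ = C since 35 is odd.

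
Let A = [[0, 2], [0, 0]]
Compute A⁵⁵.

[[0, 0], [0, 0]]

A is strictly triangular, hence nilpotent: A² = 0, so A⁵⁵ = 0.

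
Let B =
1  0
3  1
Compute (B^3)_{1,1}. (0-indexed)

B = I + N where N = [[0, 0], [3, 0]] is strictly lower-triangular, so N^2 = 0.
(I + N)^3 = I + 3·N = [[1, 0], [9, 1]].

1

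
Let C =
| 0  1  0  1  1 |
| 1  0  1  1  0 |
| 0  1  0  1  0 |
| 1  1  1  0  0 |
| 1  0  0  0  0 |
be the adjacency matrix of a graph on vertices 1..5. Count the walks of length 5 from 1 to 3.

20

The number of length-5 walks from vertex 1 to vertex 3 is entry (1,3) of C⁵, where C is the adjacency matrix.
C² = [[3, 1, 2, 1, 0], [1, 3, 1, 2, 1], [2, 1, 2, 1, 0], [1, 2, 1, 3, 1], [0, 1, 0, 1, 1]]
C³ = [[2, 6, 2, 6, 3], [6, 4, 5, 5, 1], [2, 5, 2, 5, 2], [6, 5, 5, 4, 1], [3, 1, 2, 1, 0]]
C⁴ = [[15, 10, 12, 10, 2], [10, 16, 9, 15, 6], [12, 9, 10, 9, 2], [10, 15, 9, 16, 6], [2, 6, 2, 6, 3]]
C⁵ = [[22, 37, 20, 37, 15], [37, 34, 31, 35, 10], [20, 31, 18, 31, 12], [37, 35, 31, 34, 10], [15, 10, 12, 10, 2]]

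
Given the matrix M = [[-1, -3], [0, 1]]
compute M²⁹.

M² = I (check: tr M = 0 and det M = -1), so M²⁹ = M since 29 is odd.

[[-1, -3], [0, 1]]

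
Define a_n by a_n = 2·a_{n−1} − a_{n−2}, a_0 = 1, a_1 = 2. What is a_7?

With companion matrix Q = [[2, −1], [1, 0]], [a_n, a_{n−1}]ᵀ = Q·[a_{n−1}, a_{n−2}]ᵀ, so [a_7, a_6]ᵀ = Q^6·[a_1, a_0]ᵀ.
Q^6 = [[7, −6], [6, −5]], giving [a_7, a_6]ᵀ = [[8], [7]].

8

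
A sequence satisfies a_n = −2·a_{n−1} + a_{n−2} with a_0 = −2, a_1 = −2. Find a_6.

82

With companion matrix Q = [[−2, 1], [1, 0]], [a_n, a_{n−1}]ᵀ = Q·[a_{n−1}, a_{n−2}]ᵀ, so [a_6, a_5]ᵀ = Q⁵·[a_1, a_0]ᵀ.
Q⁵ = [[−70, 29], [29, −12]], giving [a_6, a_5]ᵀ = [[82], [−34]].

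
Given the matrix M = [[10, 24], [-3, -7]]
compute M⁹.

[[4600, 12264], [-1533, -4087]]

tr M = 3 and det M = 2, so the characteristic polynomial is λ² − (3)λ + (2) with roots 1 and 2.
Eigenvectors give P = [[-8, -3], [3, 1]] with P⁻¹ = [[1, 3], [-3, -8]], and M = P·diag(1, 2)·P⁻¹.
Then M⁹ = P·diag(1, 512)·P⁻¹ = [[-8, -1536], [3, 512]] · [[1, 3], [-3, -8]] = [[4600, 12264], [-1533, -4087]].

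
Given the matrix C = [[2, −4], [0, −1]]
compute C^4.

C^2 = [[4, −4], [0, 1]]
C^3 = [[8, −12], [0, −1]]
C^4 = [[16, −20], [0, 1]]

[[16, −20], [0, 1]]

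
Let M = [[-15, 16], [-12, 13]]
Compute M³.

tr M = -2 and det M = -3, so the characteristic polynomial is λ² − (-2)λ + (-3) with roots -3 and 1.
Eigenvectors give P = [[4, -1], [3, -1]] with P⁻¹ = [[1, -1], [3, -4]], and M = P·diag(-3, 1)·P⁻¹.
Then M³ = P·diag(-27, 1)·P⁻¹ = [[-108, -1], [-81, -1]] · [[1, -1], [3, -4]] = [[-111, 112], [-84, 85]].

[[-111, 112], [-84, 85]]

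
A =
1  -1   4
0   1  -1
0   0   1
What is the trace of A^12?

3

A = I + N where N = [[0, -1, 4], [0, 0, -1], [0, 0, 0]] is strictly upper-triangular, so N^3 = 0.
(I + N)^12 = I + 12·N + 66·N^2 = [[1, -12, 114], [0, 1, -12], [0, 0, 1]].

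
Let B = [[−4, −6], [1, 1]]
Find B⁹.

tr B = −3 and det B = 2, so the characteristic polynomial is λ² − (−3)λ + (2) with roots −2 and −1.
Eigenvectors give P = [[−3, −2], [1, 1]] with P⁻¹ = [[−1, −2], [1, 3]], and B = P·diag(−2, −1)·P⁻¹.
Then B⁹ = P·diag(−512, −1)·P⁻¹ = [[1536, 2], [−512, −1]] · [[−1, −2], [1, 3]] = [[−1534, −3066], [511, 1021]].

[[−1534, −3066], [511, 1021]]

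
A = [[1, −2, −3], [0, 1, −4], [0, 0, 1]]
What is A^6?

A = I + N where N = [[0, −2, −3], [0, 0, −4], [0, 0, 0]] is strictly upper-triangular, so N^3 = 0.
(I + N)^6 = I + 6·N + 15·N^2 = [[1, −12, 102], [0, 1, −24], [0, 0, 1]].

[[1, −12, 102], [0, 1, −24], [0, 0, 1]]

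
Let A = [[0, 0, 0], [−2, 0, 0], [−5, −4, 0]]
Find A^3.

A is strictly triangular, hence nilpotent: A^3 = 0, so A^3 = 0.

[[0, 0, 0], [0, 0, 0], [0, 0, 0]]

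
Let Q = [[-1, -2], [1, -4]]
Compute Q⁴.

tr Q = -5 and det Q = 6, so the characteristic polynomial is λ² − (-5)λ + (6) with roots -3 and -2.
Eigenvectors give P = [[-1, -2], [-1, -1]] with P⁻¹ = [[1, -2], [-1, 1]], and Q = P·diag(-3, -2)·P⁻¹.
Then Q⁴ = P·diag(81, 16)·P⁻¹ = [[-81, -32], [-81, -16]] · [[1, -2], [-1, 1]] = [[-49, 130], [-65, 146]].

[[-49, 130], [-65, 146]]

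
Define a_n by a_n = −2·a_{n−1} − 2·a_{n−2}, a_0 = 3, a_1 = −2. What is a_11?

128

With companion matrix C = [[−2, −2], [1, 0]], [a_n, a_{n−1}]ᵀ = C·[a_{n−1}, a_{n−2}]ᵀ, so [a_11, a_10]ᵀ = C¹⁰·[a_1, a_0]ᵀ.
C¹⁰ = [[32, 64], [−32, −32]], giving [a_11, a_10]ᵀ = [[128], [−32]].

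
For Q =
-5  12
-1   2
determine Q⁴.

tr Q = -3 and det Q = 2, so the characteristic polynomial is λ² − (-3)λ + (2) with roots -1 and -2.
Eigenvectors give P = [[3, 4], [1, 1]] with P⁻¹ = [[-1, 4], [1, -3]], and Q = P·diag(-1, -2)·P⁻¹.
Then Q⁴ = P·diag(1, 16)·P⁻¹ = [[3, 64], [1, 16]] · [[-1, 4], [1, -3]] = [[61, -180], [15, -44]].

[[61, -180], [15, -44]]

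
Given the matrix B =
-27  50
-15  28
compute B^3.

tr B = 1 and det B = -6, so the characteristic polynomial is λ² − (1)λ + (-6) with roots 3 and -2.
Eigenvectors give P = [[-5, 2], [-3, 1]] with P⁻¹ = [[1, -2], [3, -5]], and B = P·diag(3, -2)·P⁻¹.
Then B^3 = P·diag(27, -8)·P⁻¹ = [[-135, -16], [-81, -8]] · [[1, -2], [3, -5]] = [[-183, 350], [-105, 202]].

[[-183, 350], [-105, 202]]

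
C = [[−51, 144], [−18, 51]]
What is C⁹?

tr C = 0 and det C = −9, so the characteristic polynomial is λ² − (0)λ + (−9) with roots 3 and −3.
Eigenvectors give P = [[−8, 3], [−3, 1]] with P⁻¹ = [[1, −3], [3, −8]], and C = P·diag(3, −3)·P⁻¹.
Then C⁹ = P·diag(19683, −19683)·P⁻¹ = [[−157464, −59049], [−59049, −19683]] · [[1, −3], [3, −8]] = [[−334611, 944784], [−118098, 334611]].

[[−334611, 944784], [−118098, 334611]]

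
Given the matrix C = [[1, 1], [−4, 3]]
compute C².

[[−3, 4], [−16, 5]]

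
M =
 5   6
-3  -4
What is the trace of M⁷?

127

tr M = 1 and det M = -2, so the characteristic polynomial is λ² − (1)λ + (-2) with roots 2 and -1.
Eigenvectors give P = [[2, -1], [-1, 1]] with P⁻¹ = [[1, 1], [1, 2]], and M = P·diag(2, -1)·P⁻¹.
Then M⁷ = P·diag(128, -1)·P⁻¹ = [[256, 1], [-128, -1]] · [[1, 1], [1, 2]] = [[257, 258], [-129, -130]].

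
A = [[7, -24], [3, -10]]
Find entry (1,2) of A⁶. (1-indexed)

1512

tr A = -3 and det A = 2, so the characteristic polynomial is λ² − (-3)λ + (2) with roots -1 and -2.
Eigenvectors give P = [[-3, -8], [-1, -3]] with P⁻¹ = [[-3, 8], [1, -3]], and A = P·diag(-1, -2)·P⁻¹.
Then A⁶ = P·diag(1, 64)·P⁻¹ = [[-3, -512], [-1, -192]] · [[-3, 8], [1, -3]] = [[-503, 1512], [-189, 568]].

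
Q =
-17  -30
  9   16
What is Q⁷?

[[-773, -1290], [387, 646]]

tr Q = -1 and det Q = -2, so the characteristic polynomial is λ² − (-1)λ + (-2) with roots 1 and -2.
Eigenvectors give P = [[-5, -2], [3, 1]] with P⁻¹ = [[1, 2], [-3, -5]], and Q = P·diag(1, -2)·P⁻¹.
Then Q⁷ = P·diag(1, -128)·P⁻¹ = [[-5, 256], [3, -128]] · [[1, 2], [-3, -5]] = [[-773, -1290], [387, 646]].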